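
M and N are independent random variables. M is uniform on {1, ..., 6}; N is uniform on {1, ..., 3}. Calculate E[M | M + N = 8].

11/2

Outcomes with M + N = 8: (5,3), (6,2), each with probability 1/18.
E[M | M + N = 8] = (5 + 6) / 2 = 11/2.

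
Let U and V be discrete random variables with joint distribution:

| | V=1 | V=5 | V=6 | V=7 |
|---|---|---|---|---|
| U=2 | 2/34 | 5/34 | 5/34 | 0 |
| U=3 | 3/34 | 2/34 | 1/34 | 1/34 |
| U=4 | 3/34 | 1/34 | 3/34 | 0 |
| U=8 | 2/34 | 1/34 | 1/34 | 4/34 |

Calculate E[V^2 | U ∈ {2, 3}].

P(U ∈ {2, 3}) = 19/34.
Σ V^2·P over the event = 1·(2/34) + 25·(5/34) + 36·(5/34) + 1·(3/34) + 25·(2/34) + 36·(1/34) + 49·(1/34) = 445/34.
E[V^2 | U ∈ {2, 3}] = (445/34) / (19/34) = 445/19.

445/19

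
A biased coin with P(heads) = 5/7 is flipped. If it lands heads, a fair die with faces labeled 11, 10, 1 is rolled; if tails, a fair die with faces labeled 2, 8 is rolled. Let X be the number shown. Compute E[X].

E[X | heads] = (11+10+1)/3 = 22/3.
E[X | tails] = (2+8)/2 = 5.
By the law of total expectation,
E[X] = (5/7)·(22/3) + (2/7)·(5) = 20/3.

20/3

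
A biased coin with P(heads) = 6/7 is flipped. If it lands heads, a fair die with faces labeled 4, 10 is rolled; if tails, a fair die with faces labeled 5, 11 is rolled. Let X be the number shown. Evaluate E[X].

50/7

E[X | heads] = (4+10)/2 = 7.
E[X | tails] = (5+11)/2 = 8.
By the law of total expectation,
E[X] = (6/7)·(7) + (1/7)·(8) = 50/7.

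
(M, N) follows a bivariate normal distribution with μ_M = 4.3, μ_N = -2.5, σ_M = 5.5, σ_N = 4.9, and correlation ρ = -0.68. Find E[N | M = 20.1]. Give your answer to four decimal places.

The regression of N on M has slope ρ·σ_N/σ_M and passes through (μ_M, μ_N).
E[N | M=20.1] = -2.5 + (-0.68)·(4.9/5.5)·(20.1 − (4.3)) = -2.5 + (-0.605818)·(15.8) = -12.0719.

-12.0719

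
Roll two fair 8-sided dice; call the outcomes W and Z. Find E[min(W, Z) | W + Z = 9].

Outcomes with W + Z = 9: (1,8), (2,7), (3,6), (4,5), (5,4), (6,3), (7,2), (8,1), each with probability 1/64.
E[min(W, Z) | W + Z = 9] = (1 + 2 + 3 + 4 + 4 + 3 + 2 + 1) / 8 = 5/2.

5/2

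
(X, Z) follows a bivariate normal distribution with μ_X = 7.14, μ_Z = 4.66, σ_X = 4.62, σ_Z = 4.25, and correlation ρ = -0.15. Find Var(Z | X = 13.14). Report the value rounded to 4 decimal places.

17.6561

For a bivariate normal, Var(Z | X=x) = σ_Z²(1 − ρ²).
Var(Z | X=13.14) = (4.25)²·(1 − (-0.15)²) = 18.0625·0.9775 = 17.6561.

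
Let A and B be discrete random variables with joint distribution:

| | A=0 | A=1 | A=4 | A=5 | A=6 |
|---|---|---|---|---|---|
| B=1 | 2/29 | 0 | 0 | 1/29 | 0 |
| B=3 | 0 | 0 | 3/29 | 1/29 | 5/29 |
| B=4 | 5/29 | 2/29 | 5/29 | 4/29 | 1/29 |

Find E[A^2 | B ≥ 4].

218/17

P(B ≥ 4) = 17/29.
Σ A^2·P over the event = 0·(5/29) + 1·(2/29) + 16·(5/29) + 25·(4/29) + 36·(1/29) = 218/29.
E[A^2 | B ≥ 4] = (218/29) / (17/29) = 218/17.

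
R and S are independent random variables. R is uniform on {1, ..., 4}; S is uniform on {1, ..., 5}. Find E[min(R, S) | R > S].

P(R > S) = 3/10.
Summing min(R,S)·P(x,y) over outcomes with R > S gives 1/2.
E[min(R, S) | R > S] = (1/2) / (3/10) = 5/3.

5/3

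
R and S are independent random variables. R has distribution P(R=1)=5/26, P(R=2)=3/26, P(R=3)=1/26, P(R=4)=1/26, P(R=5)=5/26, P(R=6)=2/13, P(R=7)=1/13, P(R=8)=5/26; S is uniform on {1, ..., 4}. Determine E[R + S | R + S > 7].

P(R + S > 7) = 51/104.
Summing (R+S)·P(x,y) over outcomes with R + S > 7 gives 487/104.
E[R + S | R + S > 7] = (487/104) / (51/104) = 487/51.

487/51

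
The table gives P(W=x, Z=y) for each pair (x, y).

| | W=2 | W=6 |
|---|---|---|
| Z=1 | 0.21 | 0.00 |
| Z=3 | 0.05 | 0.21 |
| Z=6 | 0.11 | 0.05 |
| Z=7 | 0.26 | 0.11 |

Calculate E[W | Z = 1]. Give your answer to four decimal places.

2.0000

P(Z = 1) = 0.21.
Summing W·P(W=x,Z=y) over the conditioning event gives 0.42.
E[W | Z = 1] = (0.42) / (0.21) = 2.0000.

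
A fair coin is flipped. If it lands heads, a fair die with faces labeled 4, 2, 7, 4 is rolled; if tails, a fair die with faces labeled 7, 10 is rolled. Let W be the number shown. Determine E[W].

51/8

E[W | heads] = (4+2+7+4)/4 = 17/4.
E[W | tails] = (7+10)/2 = 17/2.
E[W] = (1/2)·(17/4) + (1/2)·(17/2) = 51/8.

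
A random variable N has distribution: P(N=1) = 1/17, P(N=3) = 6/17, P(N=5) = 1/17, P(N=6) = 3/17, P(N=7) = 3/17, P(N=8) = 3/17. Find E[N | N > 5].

P(N > 5) = 9/17.
Σ over the event: 6·3/17 + 7·3/17 + 8·3/17 = 63/17.
E[N | N > 5] = (63/17) / (9/17) = 7.

7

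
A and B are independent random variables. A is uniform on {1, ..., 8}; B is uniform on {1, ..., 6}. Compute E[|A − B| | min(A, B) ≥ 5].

P(min(A, B) ≥ 5) = 1/6.
Summing |A−B|·P(x,y) over outcomes with min(A, B) ≥ 5 gives 5/24.
E[|A − B| | min(A, B) ≥ 5] = (5/24) / (1/6) = 5/4.

5/4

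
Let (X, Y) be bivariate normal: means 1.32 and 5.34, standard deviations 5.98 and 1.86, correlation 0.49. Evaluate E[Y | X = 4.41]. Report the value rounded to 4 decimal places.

5.8109

E[Y | X=x] = μ_Y + ρ(σ_Y/σ_X)(x − μ_X) for jointly normal variables.
E[Y | X=4.41] = 5.34 + (0.49)·(1.86/5.98)·(4.41 − (1.32)) = 5.34 + (0.15241)·(3.09) = 5.8109.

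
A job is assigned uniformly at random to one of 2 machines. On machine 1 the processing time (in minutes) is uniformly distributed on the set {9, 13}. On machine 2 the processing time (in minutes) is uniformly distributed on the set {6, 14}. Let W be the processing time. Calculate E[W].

21/2

E[W | machine 1] = (9+13)/2 = 11.
E[W | machine 2] = (6+14)/2 = 10.
E[W] = (1/2)·(11) + (1/2)·(10) = 21/2.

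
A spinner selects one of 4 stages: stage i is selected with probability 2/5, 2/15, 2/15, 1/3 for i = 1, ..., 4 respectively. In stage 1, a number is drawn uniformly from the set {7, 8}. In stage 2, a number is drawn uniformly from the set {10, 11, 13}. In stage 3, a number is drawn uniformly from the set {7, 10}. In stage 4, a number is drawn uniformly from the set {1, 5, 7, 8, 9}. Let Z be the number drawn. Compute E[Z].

E[Z | stage 1] = (7+8)/2 = 15/2.
E[Z | stage 2] = (10+11+13)/3 = 34/3.
E[Z | stage 3] = (7+10)/2 = 17/2.
E[Z | stage 4] = (1+5+7+8+9)/5 = 6.
By the law of total expectation,
E[Z] = (2/5)·(15/2) + (2/15)·(34/3) + (2/15)·(17/2) + (1/3)·(6) = 344/45.

344/45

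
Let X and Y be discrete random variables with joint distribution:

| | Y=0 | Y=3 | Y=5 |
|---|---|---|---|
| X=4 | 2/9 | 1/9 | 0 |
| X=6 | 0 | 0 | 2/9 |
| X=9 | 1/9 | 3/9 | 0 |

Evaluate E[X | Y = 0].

P(Y = 0) = 1/3.
Σ X·P over the event = 4·(2/9) + 9·(1/9) = 17/9.
E[X | Y = 0] = (17/9) / (1/3) = 17/3.

17/3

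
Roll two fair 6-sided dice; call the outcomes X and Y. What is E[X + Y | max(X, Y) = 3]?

Outcomes with max(X, Y) = 3: (1,3), (2,3), (3,1), (3,2), (3,3), each with probability 1/36.
E[X + Y | max(X, Y) = 3] = (4 + 5 + 4 + 5 + 6) / 5 = 24/5.

24/5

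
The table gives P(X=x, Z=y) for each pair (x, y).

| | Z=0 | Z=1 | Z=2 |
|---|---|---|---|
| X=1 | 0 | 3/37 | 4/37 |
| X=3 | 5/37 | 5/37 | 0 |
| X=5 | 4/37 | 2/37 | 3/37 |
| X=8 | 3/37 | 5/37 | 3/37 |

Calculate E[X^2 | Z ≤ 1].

755/27

P(Z ≤ 1) = 27/37.
Σ X^2·P over the event = 1·(3/37) + 9·(5/37) + 9·(5/37) + 25·(4/37) + 25·(2/37) + 64·(3/37) + 64·(5/37) = 755/37.
E[X^2 | Z ≤ 1] = (755/37) / (27/37) = 755/27.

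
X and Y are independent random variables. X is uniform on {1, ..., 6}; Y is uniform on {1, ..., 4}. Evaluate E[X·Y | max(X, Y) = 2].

8/3

P(max(X, Y) = 2) = 1/8.
Summing XY·P(x,y) over outcomes with max(X, Y) = 2 gives 1/3.
E[X·Y | max(X, Y) = 2] = (1/3) / (1/8) = 8/3.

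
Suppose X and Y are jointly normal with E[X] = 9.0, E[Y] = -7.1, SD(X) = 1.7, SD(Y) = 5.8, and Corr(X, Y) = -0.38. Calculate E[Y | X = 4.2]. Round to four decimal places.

For a bivariate normal, E[Y | X=x] = μ_Y + ρ·(σ_Y/σ_X)·(x − μ_X).
E[Y | X=4.2] = -7.1 + (-0.38)·(5.8/1.7)·(4.2 − (9.0)) = -7.1 + (-1.29647)·(-4.8) = -0.8769.

-0.8769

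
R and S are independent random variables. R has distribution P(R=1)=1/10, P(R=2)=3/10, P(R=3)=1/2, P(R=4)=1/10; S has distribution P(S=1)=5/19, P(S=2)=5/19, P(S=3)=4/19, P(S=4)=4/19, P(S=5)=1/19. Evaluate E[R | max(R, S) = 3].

P(max(R, S) = 3) = 43/95.
Summing R·P(x,y) over outcomes with max(R, S) = 3 gives 119/95.
E[R | max(R, S) = 3] = (119/95) / (43/95) = 119/43.

119/43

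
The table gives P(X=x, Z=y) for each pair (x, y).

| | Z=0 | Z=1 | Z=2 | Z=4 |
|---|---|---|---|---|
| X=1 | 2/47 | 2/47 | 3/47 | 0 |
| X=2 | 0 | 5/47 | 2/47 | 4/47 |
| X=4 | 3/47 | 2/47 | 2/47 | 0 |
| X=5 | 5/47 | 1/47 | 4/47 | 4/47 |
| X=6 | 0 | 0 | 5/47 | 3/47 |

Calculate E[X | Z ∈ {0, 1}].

16/5

P(Z ∈ {0, 1}) = 20/47.
Σ X·P over the event = 1·(2/47) + 1·(2/47) + 2·(5/47) + 4·(3/47) + 4·(2/47) + 5·(5/47) + 5·(1/47) = 64/47.
E[X | Z ∈ {0, 1}] = (64/47) / (20/47) = 16/5.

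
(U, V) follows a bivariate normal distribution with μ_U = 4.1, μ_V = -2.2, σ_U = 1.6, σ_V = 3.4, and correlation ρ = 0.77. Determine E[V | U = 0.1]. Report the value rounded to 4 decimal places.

-8.7450

For a bivariate normal, E[V | U=x] = μ_V + ρ·(σ_V/σ_U)·(x − μ_U).
E[V | U=0.1] = -2.2 + (0.77)·(3.4/1.6)·(0.1 − (4.1)) = -2.2 + (1.63625)·(-4) = -8.7450.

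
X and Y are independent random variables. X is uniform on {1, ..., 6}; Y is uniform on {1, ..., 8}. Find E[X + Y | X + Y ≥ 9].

P(X + Y ≥ 9) = 7/16.
Summing (X+Y)·P(x,y) over outcomes with X + Y ≥ 9 gives 14/3.
E[X + Y | X + Y ≥ 9] = (14/3) / (7/16) = 32/3.

32/3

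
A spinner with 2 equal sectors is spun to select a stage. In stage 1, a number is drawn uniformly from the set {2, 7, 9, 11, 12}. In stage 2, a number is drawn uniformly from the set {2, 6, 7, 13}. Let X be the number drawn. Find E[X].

E[X | stage 1] = (2+7+9+11+12)/5 = 41/5.
E[X | stage 2] = (2+6+7+13)/4 = 7.
E[X] = (1/2)·(41/5) + (1/2)·(7) = 38/5.

38/5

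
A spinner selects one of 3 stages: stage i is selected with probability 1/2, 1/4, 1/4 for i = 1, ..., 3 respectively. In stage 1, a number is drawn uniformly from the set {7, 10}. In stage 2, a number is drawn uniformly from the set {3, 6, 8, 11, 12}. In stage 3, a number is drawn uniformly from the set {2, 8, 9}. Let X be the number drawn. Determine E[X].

47/6

E[X | stage 1] = (7+10)/2 = 17/2.
E[X | stage 2] = (3+6+8+11+12)/5 = 8.
E[X | stage 3] = (2+8+9)/3 = 19/3.
By the law of total expectation,
E[X] = (1/2)·(17/2) + (1/4)·(8) + (1/4)·(19/3) = 47/6.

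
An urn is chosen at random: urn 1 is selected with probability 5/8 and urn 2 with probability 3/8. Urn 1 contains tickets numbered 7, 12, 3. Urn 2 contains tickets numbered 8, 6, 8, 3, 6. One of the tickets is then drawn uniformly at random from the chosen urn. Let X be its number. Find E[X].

829/120

E[X | urn 1] = (7+12+3)/3 = 22/3.
E[X | urn 2] = (8+6+8+3+6)/5 = 31/5.
By the law of total expectation,
E[X] = (5/8)·(22/3) + (3/8)·(31/5) = 829/120.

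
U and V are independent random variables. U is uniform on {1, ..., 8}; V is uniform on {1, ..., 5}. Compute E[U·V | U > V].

16

P(U > V) = 5/8.
Summing UV·P(x,y) over outcomes with U > V gives 10.
E[U·V | U > V] = (10) / (5/8) = 16.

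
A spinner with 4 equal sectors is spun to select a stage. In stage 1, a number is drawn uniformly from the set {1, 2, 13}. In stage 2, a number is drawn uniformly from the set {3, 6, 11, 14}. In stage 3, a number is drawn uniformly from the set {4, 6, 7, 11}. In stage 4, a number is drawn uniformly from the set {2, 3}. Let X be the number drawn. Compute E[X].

E[X | stage 1] = (1+2+13)/3 = 16/3.
E[X | stage 2] = (3+6+11+14)/4 = 17/2.
E[X | stage 3] = (4+6+7+11)/4 = 7.
E[X | stage 4] = (2+3)/2 = 5/2.
By the law of total expectation,
E[X] = (1/4)·(16/3) + (1/4)·(17/2) + (1/4)·(7) + (1/4)·(5/2) = 35/6.

35/6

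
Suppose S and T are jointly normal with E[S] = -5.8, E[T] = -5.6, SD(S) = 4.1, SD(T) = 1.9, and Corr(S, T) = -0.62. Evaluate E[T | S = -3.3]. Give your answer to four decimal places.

The regression of T on S has slope ρ·σ_T/σ_S and passes through (μ_S, μ_T).
E[T | S=-3.3] = -5.6 + (-0.62)·(1.9/4.1)·(-3.3 − (-5.8)) = -5.6 + (-0.28732)·(2.5) = -6.3183.

-6.3183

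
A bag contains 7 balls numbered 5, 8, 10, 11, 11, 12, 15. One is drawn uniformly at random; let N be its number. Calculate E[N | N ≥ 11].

49/4

P(N ≥ 11) = 4/7.
Σ over the event: 11·2/7 + 12·1/7 + 15·1/7 = 7.
E[N | N ≥ 11] = (7) / (4/7) = 49/4.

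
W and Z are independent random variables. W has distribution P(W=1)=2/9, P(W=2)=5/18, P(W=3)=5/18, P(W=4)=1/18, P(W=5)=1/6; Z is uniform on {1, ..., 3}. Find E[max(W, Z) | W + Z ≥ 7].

P(W + Z ≥ 7) = 7/54.
Summing max(W,Z)·P(x,y) over outcomes with W + Z ≥ 7 gives 17/27.
E[max(W, Z) | W + Z ≥ 7] = (17/27) / (7/54) = 34/7.

34/7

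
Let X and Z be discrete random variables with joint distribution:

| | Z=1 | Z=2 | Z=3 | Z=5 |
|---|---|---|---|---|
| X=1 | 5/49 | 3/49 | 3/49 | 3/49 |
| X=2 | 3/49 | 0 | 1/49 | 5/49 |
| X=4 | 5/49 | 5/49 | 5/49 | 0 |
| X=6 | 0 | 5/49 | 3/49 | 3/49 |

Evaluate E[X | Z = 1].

P(Z = 1) = 13/49.
Σ X·P over the event = 1·(5/49) + 2·(3/49) + 4·(5/49) = 31/49.
E[X | Z = 1] = (31/49) / (13/49) = 31/13.

31/13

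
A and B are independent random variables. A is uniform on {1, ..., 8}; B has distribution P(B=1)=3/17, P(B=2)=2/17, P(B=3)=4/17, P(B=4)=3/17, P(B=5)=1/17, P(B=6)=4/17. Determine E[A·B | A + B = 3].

P(A + B = 3) = 5/136.
Summing AB·P(x,y) over outcomes with A + B = 3 gives 5/68.
E[A·B | A + B = 3] = (5/68) / (5/136) = 2.

2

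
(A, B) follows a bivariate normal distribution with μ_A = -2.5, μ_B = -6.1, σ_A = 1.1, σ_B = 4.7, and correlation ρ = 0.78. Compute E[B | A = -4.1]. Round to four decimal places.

For a bivariate normal, E[B | A=x] = μ_B + ρ·(σ_B/σ_A)·(x − μ_A).
E[B | A=-4.1] = -6.1 + (0.78)·(4.7/1.1)·(-4.1 − (-2.5)) = -6.1 + (3.33273)·(-1.6) = -11.4324.

-11.4324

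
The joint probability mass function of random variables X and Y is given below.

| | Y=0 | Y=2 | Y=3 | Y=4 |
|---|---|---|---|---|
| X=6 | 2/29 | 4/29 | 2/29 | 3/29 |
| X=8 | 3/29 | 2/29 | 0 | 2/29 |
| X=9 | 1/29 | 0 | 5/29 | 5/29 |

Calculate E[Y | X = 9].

35/11

P(X = 9) = 11/29.
Summing Y·P(X=x,Y=y) over the conditioning event gives 35/29.
E[Y | X = 9] = (35/29) / (11/29) = 35/11.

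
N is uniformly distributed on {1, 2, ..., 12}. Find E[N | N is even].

Given N is even, N is equally likely to be any of {2, 4, 6, 8, 10, 12}.
E[N | N is even] = (2 + 4 + 6 + 8 + 10 + 12) / 6 = 7.

7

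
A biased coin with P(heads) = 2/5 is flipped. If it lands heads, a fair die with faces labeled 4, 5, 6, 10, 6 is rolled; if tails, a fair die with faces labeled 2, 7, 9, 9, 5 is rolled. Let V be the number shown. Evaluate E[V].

158/25

E[V | heads] = (4+5+6+10+6)/5 = 31/5.
E[V | tails] = (2+7+9+9+5)/5 = 32/5.
E[V] = (2/5)·(31/5) + (3/5)·(32/5) = 158/25.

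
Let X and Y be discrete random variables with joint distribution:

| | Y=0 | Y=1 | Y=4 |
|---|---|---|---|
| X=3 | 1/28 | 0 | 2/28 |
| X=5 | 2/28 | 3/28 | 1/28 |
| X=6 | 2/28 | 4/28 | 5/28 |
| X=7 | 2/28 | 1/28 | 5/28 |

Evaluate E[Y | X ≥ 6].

45/19

P(X ≥ 6) = 19/28.
Σ Y·P over the event = 0·(2/28) + 1·(4/28) + 4·(5/28) + 0·(2/28) + 1·(1/28) + 4·(5/28) = 45/28.
E[Y | X ≥ 6] = (45/28) / (19/28) = 45/19.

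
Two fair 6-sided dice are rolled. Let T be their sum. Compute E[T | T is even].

P(T is even) = 1/2.
Σ over the event: 2·1/36 + 4·1/12 + 6·5/36 + 8·5/36 + 10·1/12 + 12·1/36 = 7/2.
E[T | T is even] = (7/2) / (1/2) = 7.

7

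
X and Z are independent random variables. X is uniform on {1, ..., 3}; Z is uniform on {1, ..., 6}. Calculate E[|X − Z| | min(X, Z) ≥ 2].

Outcomes with min(X, Z) ≥ 2: (2,2), (2,3), (2,4), (2,5), (2,6), (3,2), (3,3), (3,4), (3,5), (3,6), each with probability 1/18.
E[|X − Z| | min(X, Z) ≥ 2] = (0 + 1 + 2 + 3 + 4 + 1 + 0 + 1 + 2 + 3) / 10 = 17/10.

17/10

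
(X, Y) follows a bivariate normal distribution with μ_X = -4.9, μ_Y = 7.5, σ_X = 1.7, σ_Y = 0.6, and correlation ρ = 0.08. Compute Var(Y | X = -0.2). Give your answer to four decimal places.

0.3577

The conditional variance in a bivariate normal is σ_Y²(1 − ρ²), independent of x.
Var(Y | X=-0.2) = (0.6)²·(1 − (0.08)²) = 0.36·0.9936 = 0.3577.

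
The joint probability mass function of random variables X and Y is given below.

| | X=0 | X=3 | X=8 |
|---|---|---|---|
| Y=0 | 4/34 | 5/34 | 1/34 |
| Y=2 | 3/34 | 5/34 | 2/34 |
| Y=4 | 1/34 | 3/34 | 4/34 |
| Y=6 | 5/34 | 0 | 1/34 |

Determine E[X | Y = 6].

P(Y = 6) = 3/17.
Summing X·P(X=x,Y=y) over the conditioning event gives 4/17.
E[X | Y = 6] = (4/17) / (3/17) = 4/3.

4/3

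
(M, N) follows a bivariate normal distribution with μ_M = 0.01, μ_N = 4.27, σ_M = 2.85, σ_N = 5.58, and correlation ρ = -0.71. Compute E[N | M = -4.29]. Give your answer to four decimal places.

For a bivariate normal, E[N | M=x] = μ_N + ρ·(σ_N/σ_M)·(x − μ_M).
E[N | M=-4.29] = 4.27 + (-0.71)·(5.58/2.85)·(-4.29 − (0.01)) = 4.27 + (-1.39011)·(-4.3) = 10.2475.

10.2475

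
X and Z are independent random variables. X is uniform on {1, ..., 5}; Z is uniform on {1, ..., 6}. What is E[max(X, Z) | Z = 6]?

6

P(Z = 6) = 1/6.
Summing max(X,Z)·P(x,y) over outcomes with Z = 6 gives 1.
E[max(X, Z) | Z = 6] = (1) / (1/6) = 6.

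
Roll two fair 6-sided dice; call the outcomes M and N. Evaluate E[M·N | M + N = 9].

19

Outcomes with M + N = 9: (3,6), (4,5), (5,4), (6,3), each with probability 1/36.
E[M·N | M + N = 9] = (18 + 20 + 20 + 18) / 4 = 19.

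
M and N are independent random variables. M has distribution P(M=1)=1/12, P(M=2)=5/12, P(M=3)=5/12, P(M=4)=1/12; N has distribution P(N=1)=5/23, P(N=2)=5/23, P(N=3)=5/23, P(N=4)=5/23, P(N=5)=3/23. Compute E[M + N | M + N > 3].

1370/241

P(M + N > 3) = 241/276.
Summing (M+N)·P(x,y) over outcomes with M + N > 3 gives 685/138.
E[M + N | M + N > 3] = (685/138) / (241/276) = 1370/241.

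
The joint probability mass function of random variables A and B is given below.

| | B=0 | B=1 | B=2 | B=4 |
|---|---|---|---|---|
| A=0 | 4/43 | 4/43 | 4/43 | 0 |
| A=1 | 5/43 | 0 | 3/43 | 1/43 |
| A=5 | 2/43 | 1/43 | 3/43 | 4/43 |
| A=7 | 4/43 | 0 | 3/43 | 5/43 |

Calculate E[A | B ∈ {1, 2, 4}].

P(B ∈ {1, 2, 4}) = 28/43.
Summing A·P(A=x,B=y) over the conditioning event gives 100/43.
E[A | B ∈ {1, 2, 4}] = (100/43) / (28/43) = 25/7.

25/7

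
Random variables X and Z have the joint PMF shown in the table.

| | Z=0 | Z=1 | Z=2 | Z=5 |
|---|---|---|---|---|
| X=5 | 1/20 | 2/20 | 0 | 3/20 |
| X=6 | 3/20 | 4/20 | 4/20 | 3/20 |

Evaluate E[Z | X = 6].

27/14

P(X = 6) = 7/10.
Σ Z·P over the event = 0·(3/20) + 1·(4/20) + 2·(4/20) + 5·(3/20) = 27/20.
E[Z | X = 6] = (27/20) / (7/10) = 27/14.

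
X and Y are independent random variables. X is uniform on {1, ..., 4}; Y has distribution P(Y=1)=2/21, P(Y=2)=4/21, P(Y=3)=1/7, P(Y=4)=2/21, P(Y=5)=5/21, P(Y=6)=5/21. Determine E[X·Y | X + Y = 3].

2

P(X + Y = 3) = 1/14.
Summing XY·P(x,y) over outcomes with X + Y = 3 gives 1/7.
E[X·Y | X + Y = 3] = (1/7) / (1/14) = 2.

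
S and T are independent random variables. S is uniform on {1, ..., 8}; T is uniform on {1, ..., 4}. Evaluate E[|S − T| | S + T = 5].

P(S + T = 5) = 1/8.
Summing |S−T|·P(x,y) over outcomes with S + T = 5 gives 1/4.
E[|S − T| | S + T = 5] = (1/4) / (1/8) = 2.

2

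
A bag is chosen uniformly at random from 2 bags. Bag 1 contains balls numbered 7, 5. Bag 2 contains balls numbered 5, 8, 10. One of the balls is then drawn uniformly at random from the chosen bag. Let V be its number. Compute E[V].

41/6

E[V | bag 1] = (7+5)/2 = 6.
E[V | bag 2] = (5+8+10)/3 = 23/3.
By the law of total expectation,
E[V] = (1/2)·(6) + (1/2)·(23/3) = 41/6.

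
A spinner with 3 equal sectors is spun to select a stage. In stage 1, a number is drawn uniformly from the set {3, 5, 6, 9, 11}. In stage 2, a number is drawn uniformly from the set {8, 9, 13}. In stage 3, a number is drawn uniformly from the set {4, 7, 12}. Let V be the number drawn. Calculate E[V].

367/45

E[V | stage 1] = (3+5+6+9+11)/5 = 34/5.
E[V | stage 2] = (8+9+13)/3 = 10.
E[V | stage 3] = (4+7+12)/3 = 23/3.
By the law of total expectation,
E[V] = (1/3)·(34/5) + (1/3)·(10) + (1/3)·(23/3) = 367/45.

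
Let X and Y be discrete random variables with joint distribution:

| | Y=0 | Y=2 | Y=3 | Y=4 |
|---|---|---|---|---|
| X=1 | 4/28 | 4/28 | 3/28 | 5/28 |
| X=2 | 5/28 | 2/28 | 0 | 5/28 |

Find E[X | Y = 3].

1

P(Y = 3) = 3/28.
Σ X·P over the event = 1·(3/28) = 3/28.
E[X | Y = 3] = (3/28) / (3/28) = 1.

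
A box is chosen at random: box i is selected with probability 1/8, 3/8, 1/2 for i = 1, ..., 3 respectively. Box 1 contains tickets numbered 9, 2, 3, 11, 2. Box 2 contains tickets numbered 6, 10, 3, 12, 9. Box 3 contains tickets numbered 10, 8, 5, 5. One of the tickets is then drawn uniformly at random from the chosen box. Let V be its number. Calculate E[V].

287/40

E[V | box 1] = (9+2+3+11+2)/5 = 27/5.
E[V | box 2] = (6+10+3+12+9)/5 = 8.
E[V | box 3] = (10+8+5+5)/4 = 7.
By the law of total expectation,
E[V] = (1/8)·(27/5) + (3/8)·(8) + (1/2)·(7) = 287/40.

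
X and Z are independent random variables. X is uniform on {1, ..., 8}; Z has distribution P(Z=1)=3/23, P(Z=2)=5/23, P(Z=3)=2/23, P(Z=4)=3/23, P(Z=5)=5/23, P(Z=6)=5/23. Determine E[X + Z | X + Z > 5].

P(X + Z > 5) = 75/92.
Summing (X+Z)·P(x,y) over outcomes with X + Z > 5 gives 1381/184.
E[X + Z | X + Z > 5] = (1381/184) / (75/92) = 1381/150.

1381/150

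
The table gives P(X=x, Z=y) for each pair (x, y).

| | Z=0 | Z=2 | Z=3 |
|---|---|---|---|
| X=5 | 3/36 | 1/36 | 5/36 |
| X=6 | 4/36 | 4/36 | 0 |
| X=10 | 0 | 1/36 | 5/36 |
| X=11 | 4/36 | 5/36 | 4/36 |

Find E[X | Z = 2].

P(Z = 2) = 11/36.
Σ X·P over the event = 5·(1/36) + 6·(4/36) + 10·(1/36) + 11·(5/36) = 47/18.
E[X | Z = 2] = (47/18) / (11/36) = 94/11.

94/11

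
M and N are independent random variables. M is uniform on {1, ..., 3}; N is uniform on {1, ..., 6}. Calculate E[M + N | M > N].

4

Outcomes with M > N: (2,1), (3,1), (3,2), each with probability 1/18.
E[M + N | M > N] = (3 + 4 + 5) / 3 = 4.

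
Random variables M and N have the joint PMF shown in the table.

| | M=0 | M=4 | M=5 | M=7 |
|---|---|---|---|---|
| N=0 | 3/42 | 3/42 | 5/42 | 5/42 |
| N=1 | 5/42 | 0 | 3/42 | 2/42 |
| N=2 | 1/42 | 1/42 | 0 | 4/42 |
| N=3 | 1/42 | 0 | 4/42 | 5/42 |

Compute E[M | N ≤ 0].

P(N ≤ 0) = 8/21.
Σ M·P over the event = 0·(3/42) + 4·(3/42) + 5·(5/42) + 7·(5/42) = 12/7.
E[M | N ≤ 0] = (12/7) / (8/21) = 9/2.

9/2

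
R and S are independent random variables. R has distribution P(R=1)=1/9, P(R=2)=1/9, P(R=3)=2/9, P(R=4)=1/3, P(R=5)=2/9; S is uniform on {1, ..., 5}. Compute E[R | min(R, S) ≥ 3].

4

P(min(R, S) ≥ 3) = 7/15.
Summing R·P(x,y) over outcomes with min(R, S) ≥ 3 gives 28/15.
E[R | min(R, S) ≥ 3] = (28/15) / (7/15) = 4.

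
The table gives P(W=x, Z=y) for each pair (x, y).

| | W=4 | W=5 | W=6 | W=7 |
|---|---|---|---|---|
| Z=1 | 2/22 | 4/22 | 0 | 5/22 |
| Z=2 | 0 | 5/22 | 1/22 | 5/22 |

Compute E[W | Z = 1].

63/11

P(Z = 1) = 1/2.
Summing W·P(W=x,Z=y) over the conditioning event gives 63/22.
E[W | Z = 1] = (63/22) / (1/2) = 63/11.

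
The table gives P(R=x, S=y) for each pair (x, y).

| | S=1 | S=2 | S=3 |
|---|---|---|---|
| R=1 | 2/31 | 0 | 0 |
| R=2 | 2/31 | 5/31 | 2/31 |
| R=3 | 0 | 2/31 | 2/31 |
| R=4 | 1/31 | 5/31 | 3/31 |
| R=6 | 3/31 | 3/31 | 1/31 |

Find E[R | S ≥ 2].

P(S ≥ 2) = 23/31.
Σ R·P over the event = 2·(5/31) + 2·(2/31) + 3·(2/31) + 3·(2/31) + 4·(5/31) + 4·(3/31) + 6·(3/31) + 6·(1/31) = 82/31.
E[R | S ≥ 2] = (82/31) / (23/31) = 82/23.

82/23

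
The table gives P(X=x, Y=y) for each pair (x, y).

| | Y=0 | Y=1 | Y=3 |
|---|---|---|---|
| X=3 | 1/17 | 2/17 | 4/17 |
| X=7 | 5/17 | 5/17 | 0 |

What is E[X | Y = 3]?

3

P(Y = 3) = 4/17.
Σ X·P over the event = 3·(4/17) = 12/17.
E[X | Y = 3] = (12/17) / (4/17) = 3.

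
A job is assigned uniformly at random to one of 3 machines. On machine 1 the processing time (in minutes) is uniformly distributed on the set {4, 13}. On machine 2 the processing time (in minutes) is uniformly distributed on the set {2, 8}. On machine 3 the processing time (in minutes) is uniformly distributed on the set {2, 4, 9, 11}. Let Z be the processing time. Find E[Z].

20/3

E[Z | machine 1] = (4+13)/2 = 17/2.
E[Z | machine 2] = (2+8)/2 = 5.
E[Z | machine 3] = (2+4+9+11)/4 = 13/2.
E[Z] = (1/3)·(17/2) + (1/3)·(5) + (1/3)·(13/2) = 20/3.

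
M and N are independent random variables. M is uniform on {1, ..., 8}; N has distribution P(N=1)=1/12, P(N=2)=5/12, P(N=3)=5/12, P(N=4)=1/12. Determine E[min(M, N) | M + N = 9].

5/2

P(M + N = 9) = 1/8.
Summing min(M,N)·P(x,y) over outcomes with M + N = 9 gives 5/16.
E[min(M, N) | M + N = 9] = (5/16) / (1/8) = 5/2.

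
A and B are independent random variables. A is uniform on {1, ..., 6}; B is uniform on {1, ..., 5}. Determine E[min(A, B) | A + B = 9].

Outcomes with A + B = 9: (4,5), (5,4), (6,3), each with probability 1/30.
E[min(A, B) | A + B = 9] = (4 + 4 + 3) / 3 = 11/3.

11/3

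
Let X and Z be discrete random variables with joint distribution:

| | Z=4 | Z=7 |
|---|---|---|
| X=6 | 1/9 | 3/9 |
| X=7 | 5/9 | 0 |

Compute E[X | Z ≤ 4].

P(Z ≤ 4) = 2/3.
Summing X·P(X=x,Z=y) over the conditioning event gives 41/9.
E[X | Z ≤ 4] = (41/9) / (2/3) = 41/6.

41/6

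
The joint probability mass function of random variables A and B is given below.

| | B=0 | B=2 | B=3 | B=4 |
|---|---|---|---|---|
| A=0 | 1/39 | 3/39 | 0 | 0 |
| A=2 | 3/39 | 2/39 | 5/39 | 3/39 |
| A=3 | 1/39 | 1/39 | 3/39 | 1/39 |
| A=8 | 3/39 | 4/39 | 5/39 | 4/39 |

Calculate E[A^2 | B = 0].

213/8

P(B = 0) = 8/39.
Σ A^2·P over the event = 0·(1/39) + 4·(3/39) + 9·(1/39) + 64·(3/39) = 71/13.
E[A^2 | B = 0] = (71/13) / (8/39) = 213/8.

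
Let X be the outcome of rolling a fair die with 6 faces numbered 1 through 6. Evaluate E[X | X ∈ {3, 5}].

4

P(X ∈ {3, 5}) = 1/3.
Σ over the event: 3·1/6 + 5·1/6 = 4/3.
E[X | X ∈ {3, 5}] = (4/3) / (1/3) = 4.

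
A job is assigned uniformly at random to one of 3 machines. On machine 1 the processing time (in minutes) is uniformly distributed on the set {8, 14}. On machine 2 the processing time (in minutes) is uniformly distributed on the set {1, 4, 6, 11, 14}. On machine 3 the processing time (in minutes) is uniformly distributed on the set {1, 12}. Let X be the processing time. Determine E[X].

E[X | machine 1] = (8+14)/2 = 11.
E[X | machine 2] = (1+4+6+11+14)/5 = 36/5.
E[X | machine 3] = (1+12)/2 = 13/2.
By the law of total expectation,
E[X] = (1/3)·(11) + (1/3)·(36/5) + (1/3)·(13/2) = 247/30.

247/30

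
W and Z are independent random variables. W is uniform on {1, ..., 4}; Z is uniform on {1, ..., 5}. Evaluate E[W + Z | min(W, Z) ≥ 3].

15/2

P(min(W, Z) ≥ 3) = 3/10.
Summing (W+Z)·P(x,y) over outcomes with min(W, Z) ≥ 3 gives 9/4.
E[W + Z | min(W, Z) ≥ 3] = (9/4) / (3/10) = 15/2.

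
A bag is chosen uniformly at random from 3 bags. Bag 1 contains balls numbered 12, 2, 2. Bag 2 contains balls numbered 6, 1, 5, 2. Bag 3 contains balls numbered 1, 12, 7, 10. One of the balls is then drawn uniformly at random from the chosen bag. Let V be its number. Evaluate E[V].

49/9

E[V | bag 1] = (12+2+2)/3 = 16/3.
E[V | bag 2] = (6+1+5+2)/4 = 7/2.
E[V | bag 3] = (1+12+7+10)/4 = 15/2.
E[V] = (1/3)·(16/3) + (1/3)·(7/2) + (1/3)·(15/2) = 49/9.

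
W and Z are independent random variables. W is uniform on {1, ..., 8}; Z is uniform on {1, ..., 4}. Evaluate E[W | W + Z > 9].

22/3

Outcomes with W + Z > 9: (6,4), (7,3), (7,4), (8,2), (8,3), (8,4), each with probability 1/32.
E[W | W + Z > 9] = (6 + 7 + 7 + 8 + 8 + 8) / 6 = 22/3.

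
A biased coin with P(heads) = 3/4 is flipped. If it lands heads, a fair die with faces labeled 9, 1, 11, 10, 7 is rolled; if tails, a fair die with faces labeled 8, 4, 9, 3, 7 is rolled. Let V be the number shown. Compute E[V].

E[V | heads] = (9+1+11+10+7)/5 = 38/5.
E[V | tails] = (8+4+9+3+7)/5 = 31/5.
By the law of total expectation,
E[V] = (3/4)·(38/5) + (1/4)·(31/5) = 29/4.

29/4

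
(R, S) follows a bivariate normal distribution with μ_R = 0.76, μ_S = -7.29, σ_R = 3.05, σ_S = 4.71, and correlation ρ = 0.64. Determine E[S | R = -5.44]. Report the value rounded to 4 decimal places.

E[S | R=x] = μ_S + ρ(σ_S/σ_R)(x − μ_R) for jointly normal variables.
E[S | R=-5.44] = -7.29 + (0.64)·(4.71/3.05)·(-5.44 − (0.76)) = -7.29 + (0.98833)·(-6.2) = -13.4176.

-13.4176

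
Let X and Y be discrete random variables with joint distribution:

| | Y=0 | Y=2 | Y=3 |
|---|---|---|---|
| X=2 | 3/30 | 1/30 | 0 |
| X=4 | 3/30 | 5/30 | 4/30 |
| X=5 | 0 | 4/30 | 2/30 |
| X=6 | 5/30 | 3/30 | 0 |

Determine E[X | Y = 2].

P(Y = 2) = 13/30.
Σ X·P over the event = 2·(1/30) + 4·(5/30) + 5·(4/30) + 6·(3/30) = 2.
E[X | Y = 2] = (2) / (13/30) = 60/13.

60/13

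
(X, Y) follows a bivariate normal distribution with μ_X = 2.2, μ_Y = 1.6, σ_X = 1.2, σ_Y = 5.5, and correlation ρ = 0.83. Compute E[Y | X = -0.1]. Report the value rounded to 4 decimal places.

-7.1496

For a bivariate normal, E[Y | X=x] = μ_Y + ρ·(σ_Y/σ_X)·(x − μ_X).
E[Y | X=-0.1] = 1.6 + (0.83)·(5.5/1.2)·(-0.1 − (2.2)) = 1.6 + (3.80417)·(-2.3) = -7.1496.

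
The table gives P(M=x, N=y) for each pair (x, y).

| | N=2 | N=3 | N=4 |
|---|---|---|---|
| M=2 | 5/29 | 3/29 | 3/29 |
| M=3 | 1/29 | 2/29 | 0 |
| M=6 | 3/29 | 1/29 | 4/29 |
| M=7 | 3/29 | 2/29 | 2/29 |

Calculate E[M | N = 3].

P(N = 3) = 8/29.
Σ M·P over the event = 2·(3/29) + 3·(2/29) + 6·(1/29) + 7·(2/29) = 32/29.
E[M | N = 3] = (32/29) / (8/29) = 4.

4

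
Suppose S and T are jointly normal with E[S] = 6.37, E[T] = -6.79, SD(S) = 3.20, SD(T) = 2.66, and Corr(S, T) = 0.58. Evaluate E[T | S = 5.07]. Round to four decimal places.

E[T | S=x] = μ_T + ρ(σ_T/σ_S)(x − μ_S) for jointly normal variables.
E[T | S=5.07] = -6.79 + (0.58)·(2.66/3.20)·(5.07 − (6.37)) = -6.79 + (0.48213)·(-1.3) = -7.4168.

-7.4168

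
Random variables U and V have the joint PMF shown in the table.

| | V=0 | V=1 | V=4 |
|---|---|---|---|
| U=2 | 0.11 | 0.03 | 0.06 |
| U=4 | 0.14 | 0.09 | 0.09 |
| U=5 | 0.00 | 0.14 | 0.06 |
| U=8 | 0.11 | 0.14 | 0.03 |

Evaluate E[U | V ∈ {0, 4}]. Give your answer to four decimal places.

4.4667

P(V ∈ {0, 4}) = 0.60.
Σ U·P over the event = 2·(0.11) + 2·(0.06) + 4·(0.14) + 4·(0.09) + 5·(0.06) + 8·(0.11) + 8·(0.03) = 2.68.
E[U | V ∈ {0, 4}] = (2.68) / (0.60) = 4.4667.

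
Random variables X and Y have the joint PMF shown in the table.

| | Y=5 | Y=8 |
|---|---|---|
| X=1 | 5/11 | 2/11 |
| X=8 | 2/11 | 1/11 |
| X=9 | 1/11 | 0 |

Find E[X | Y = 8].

10/3

P(Y = 8) = 3/11.
Σ X·P over the event = 1·(2/11) + 8·(1/11) = 10/11.
E[X | Y = 8] = (10/11) / (3/11) = 10/3.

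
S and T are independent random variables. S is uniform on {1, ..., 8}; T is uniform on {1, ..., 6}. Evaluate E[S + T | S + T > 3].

P(S + T > 3) = 15/16.
Summing (S+T)·P(x,y) over outcomes with S + T > 3 gives 47/6.
E[S + T | S + T > 3] = (47/6) / (15/16) = 376/45.

376/45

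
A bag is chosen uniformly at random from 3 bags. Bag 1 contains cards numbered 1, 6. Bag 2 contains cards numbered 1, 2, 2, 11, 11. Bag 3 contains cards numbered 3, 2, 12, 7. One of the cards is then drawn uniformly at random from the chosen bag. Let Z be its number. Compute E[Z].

149/30

E[Z | bag 1] = (1+6)/2 = 7/2.
E[Z | bag 2] = (1+2+2+11+11)/5 = 27/5.
E[Z | bag 3] = (3+2+12+7)/4 = 6.
By the law of total expectation,
E[Z] = (1/3)·(7/2) + (1/3)·(27/5) + (1/3)·(6) = 149/30.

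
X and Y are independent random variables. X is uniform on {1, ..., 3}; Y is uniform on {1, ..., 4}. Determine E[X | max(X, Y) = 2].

Outcomes with max(X, Y) = 2: (1,2), (2,1), (2,2), each with probability 1/12.
E[X | max(X, Y) = 2] = (1 + 2 + 2) / 3 = 5/3.

5/3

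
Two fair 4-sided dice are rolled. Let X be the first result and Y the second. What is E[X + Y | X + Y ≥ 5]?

Outcomes with X + Y ≥ 5: (1,4), (2,3), (2,4), (3,2), (3,3), (3,4), (4,1), (4,2), (4,3), (4,4), each with probability 1/16.
E[X + Y | X + Y ≥ 5] = (5 + 5 + 6 + 5 + 6 + 7 + 5 + 6 + 7 + 8) / 10 = 6.

6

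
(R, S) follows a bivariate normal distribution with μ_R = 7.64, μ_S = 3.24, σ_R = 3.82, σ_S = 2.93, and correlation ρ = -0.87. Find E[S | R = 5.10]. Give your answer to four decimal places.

4.9350

E[S | R=x] = μ_S + ρ(σ_S/σ_R)(x − μ_R) for jointly normal variables.
E[S | R=5.10] = 3.24 + (-0.87)·(2.93/3.82)·(5.10 − (7.64)) = 3.24 + (-0.667304)·(-2.54) = 4.9350.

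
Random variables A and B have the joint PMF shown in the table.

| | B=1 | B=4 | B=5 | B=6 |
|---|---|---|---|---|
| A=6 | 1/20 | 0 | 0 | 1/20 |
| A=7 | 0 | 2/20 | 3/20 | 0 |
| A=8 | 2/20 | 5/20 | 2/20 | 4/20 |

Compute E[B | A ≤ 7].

P(A ≤ 7) = 7/20.
Σ B·P over the event = 1·(1/20) + 6·(1/20) + 4·(2/20) + 5·(3/20) = 3/2.
E[B | A ≤ 7] = (3/2) / (7/20) = 30/7.

30/7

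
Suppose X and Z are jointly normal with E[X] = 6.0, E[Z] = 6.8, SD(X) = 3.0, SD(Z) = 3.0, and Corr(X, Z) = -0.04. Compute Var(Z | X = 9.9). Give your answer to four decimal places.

8.9856

For a bivariate normal, Var(Z | X=x) = σ_Z²(1 − ρ²).
Var(Z | X=9.9) = (3.0)²·(1 − (-0.04)²) = 9·0.9984 = 8.9856.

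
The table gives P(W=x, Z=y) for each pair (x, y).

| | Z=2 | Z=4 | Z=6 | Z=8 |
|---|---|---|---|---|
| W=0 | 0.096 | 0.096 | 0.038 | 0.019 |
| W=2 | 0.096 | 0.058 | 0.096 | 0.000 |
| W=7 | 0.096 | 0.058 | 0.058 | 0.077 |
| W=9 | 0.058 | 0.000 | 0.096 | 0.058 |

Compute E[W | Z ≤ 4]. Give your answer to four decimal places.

3.4194

P(Z ≤ 4) = 0.558.
Σ W·P over the event = 0·(0.096) + 0·(0.096) + 2·(0.096) + 2·(0.058) + 7·(0.096) + 7·(0.058) + 9·(0.058) = 1.908.
E[W | Z ≤ 4] = (1.908) / (0.558) = 3.4194.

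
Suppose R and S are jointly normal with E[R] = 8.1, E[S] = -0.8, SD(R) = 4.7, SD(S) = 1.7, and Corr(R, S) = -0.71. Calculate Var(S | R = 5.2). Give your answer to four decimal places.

1.4332

For a bivariate normal, Var(S | R=x) = σ_S²(1 − ρ²).
Var(S | R=5.2) = (1.7)²·(1 − (-0.71)²) = 2.89·0.4959 = 1.4332.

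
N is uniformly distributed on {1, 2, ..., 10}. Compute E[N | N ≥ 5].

Given N ≥ 5, N is equally likely to be any of {5, 6, 7, 8, 9, 10}.
E[N | N ≥ 5] = (5 + 6 + 7 + 8 + 9 + 10) / 6 = 15/2.

15/2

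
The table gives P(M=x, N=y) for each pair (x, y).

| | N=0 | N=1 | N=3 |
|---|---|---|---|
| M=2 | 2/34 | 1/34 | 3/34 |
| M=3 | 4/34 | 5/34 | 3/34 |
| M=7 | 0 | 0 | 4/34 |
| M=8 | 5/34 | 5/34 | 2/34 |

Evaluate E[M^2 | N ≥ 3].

121/4

P(N ≥ 3) = 6/17.
Summing M^2·P(M=x,N=y) over the conditioning event gives 363/34.
E[M^2 | N ≥ 3] = (363/34) / (6/17) = 121/4.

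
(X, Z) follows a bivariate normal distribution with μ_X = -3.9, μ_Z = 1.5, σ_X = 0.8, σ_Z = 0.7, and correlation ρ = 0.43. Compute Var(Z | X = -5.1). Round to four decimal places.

The conditional variance in a bivariate normal is σ_Z²(1 − ρ²), independent of x.
Var(Z | X=-5.1) = (0.7)²·(1 − (0.43)²) = 0.49·0.8151 = 0.3994.

0.3994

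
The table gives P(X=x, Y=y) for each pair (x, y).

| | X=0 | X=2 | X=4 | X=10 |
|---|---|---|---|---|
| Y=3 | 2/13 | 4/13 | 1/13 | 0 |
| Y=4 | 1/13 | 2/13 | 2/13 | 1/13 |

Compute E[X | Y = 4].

11/3

P(Y = 4) = 6/13.
Summing X·P(X=x,Y=y) over the conditioning event gives 22/13.
E[X | Y = 4] = (22/13) / (6/13) = 11/3.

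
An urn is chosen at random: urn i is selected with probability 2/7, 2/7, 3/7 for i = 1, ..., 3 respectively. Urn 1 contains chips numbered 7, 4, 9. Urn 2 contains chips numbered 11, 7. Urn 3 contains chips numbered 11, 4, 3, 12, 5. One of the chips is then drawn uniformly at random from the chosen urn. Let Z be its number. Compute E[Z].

157/21

E[Z | urn 1] = (7+4+9)/3 = 20/3.
E[Z | urn 2] = (11+7)/2 = 9.
E[Z | urn 3] = (11+4+3+12+5)/5 = 7.
By the law of total expectation,
E[Z] = (2/7)·(20/3) + (2/7)·(9) + (3/7)·(7) = 157/21.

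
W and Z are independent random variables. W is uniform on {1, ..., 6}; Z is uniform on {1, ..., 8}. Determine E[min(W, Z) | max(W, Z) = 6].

P(max(W, Z) = 6) = 11/48.
Summing min(W,Z)·P(x,y) over outcomes with max(W, Z) = 6 gives 3/4.
E[min(W, Z) | max(W, Z) = 6] = (3/4) / (11/48) = 36/11.

36/11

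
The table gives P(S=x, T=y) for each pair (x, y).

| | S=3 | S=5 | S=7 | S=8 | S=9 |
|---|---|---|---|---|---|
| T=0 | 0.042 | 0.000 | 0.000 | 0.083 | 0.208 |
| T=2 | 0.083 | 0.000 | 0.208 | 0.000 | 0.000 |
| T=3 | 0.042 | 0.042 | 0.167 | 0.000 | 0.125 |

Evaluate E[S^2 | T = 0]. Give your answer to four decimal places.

P(T = 0) = 0.333.
Summing S^2·P(S=x,T=y) over the conditioning event gives 22.538.
E[S^2 | T = 0] = (22.538) / (0.333) = 67.6817.

67.6817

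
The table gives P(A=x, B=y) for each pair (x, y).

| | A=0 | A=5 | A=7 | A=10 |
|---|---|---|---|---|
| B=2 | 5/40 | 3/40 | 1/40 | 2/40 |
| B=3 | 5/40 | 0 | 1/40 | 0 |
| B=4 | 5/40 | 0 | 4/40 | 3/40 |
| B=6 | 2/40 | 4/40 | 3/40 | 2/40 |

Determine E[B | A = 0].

P(A = 0) = 17/40.
Summing B·P(A=x,B=y) over the conditioning event gives 57/40.
E[B | A = 0] = (57/40) / (17/40) = 57/17.

57/17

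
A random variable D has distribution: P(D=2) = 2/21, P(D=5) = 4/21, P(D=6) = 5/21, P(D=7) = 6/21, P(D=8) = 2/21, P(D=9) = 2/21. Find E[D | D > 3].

126/19

P(D > 3) = 19/21.
Σ over the event: 5·4/21 + 6·5/21 + 7·2/7 + 8·2/21 + 9·2/21 = 6.
E[D | D > 3] = (6) / (19/21) = 126/19.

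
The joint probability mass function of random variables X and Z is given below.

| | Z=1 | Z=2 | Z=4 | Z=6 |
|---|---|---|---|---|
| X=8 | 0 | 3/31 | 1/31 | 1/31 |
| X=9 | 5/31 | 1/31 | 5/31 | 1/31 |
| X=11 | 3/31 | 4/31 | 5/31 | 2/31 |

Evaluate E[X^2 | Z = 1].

P(Z = 1) = 8/31.
Σ X^2·P over the event = 81·(5/31) + 121·(3/31) = 768/31.
E[X^2 | Z = 1] = (768/31) / (8/31) = 96.

96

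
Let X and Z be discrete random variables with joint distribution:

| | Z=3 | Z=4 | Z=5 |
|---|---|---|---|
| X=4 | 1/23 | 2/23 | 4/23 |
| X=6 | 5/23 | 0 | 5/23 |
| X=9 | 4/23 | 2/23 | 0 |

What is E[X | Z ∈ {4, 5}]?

72/13

P(Z ∈ {4, 5}) = 13/23.
Σ X·P over the event = 4·(2/23) + 4·(4/23) + 6·(5/23) + 9·(2/23) = 72/23.
E[X | Z ∈ {4, 5}] = (72/23) / (13/23) = 72/13.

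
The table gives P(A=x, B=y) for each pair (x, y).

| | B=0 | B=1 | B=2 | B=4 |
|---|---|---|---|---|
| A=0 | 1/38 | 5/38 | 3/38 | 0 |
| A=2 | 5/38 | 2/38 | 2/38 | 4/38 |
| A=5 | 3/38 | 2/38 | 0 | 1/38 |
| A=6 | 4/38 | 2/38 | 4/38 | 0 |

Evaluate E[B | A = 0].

11/9

P(A = 0) = 9/38.
Σ B·P over the event = 0·(1/38) + 1·(5/38) + 2·(3/38) = 11/38.
E[B | A = 0] = (11/38) / (9/38) = 11/9.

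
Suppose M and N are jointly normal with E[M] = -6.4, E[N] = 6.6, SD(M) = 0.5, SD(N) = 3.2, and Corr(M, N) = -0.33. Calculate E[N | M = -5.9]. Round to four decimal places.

5.5440

E[N | M=x] = μ_N + ρ(σ_N/σ_M)(x − μ_M) for jointly normal variables.
E[N | M=-5.9] = 6.6 + (-0.33)·(3.2/0.5)·(-5.9 − (-6.4)) = 6.6 + (-2.112)·(0.5) = 5.5440.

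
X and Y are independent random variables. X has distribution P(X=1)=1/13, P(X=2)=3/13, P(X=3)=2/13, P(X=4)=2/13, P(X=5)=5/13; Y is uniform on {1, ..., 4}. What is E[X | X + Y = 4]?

P(X + Y = 4) = 3/26.
Summing X·P(x,y) over outcomes with X + Y = 4 gives 1/4.
E[X | X + Y = 4] = (1/4) / (3/26) = 13/6.

13/6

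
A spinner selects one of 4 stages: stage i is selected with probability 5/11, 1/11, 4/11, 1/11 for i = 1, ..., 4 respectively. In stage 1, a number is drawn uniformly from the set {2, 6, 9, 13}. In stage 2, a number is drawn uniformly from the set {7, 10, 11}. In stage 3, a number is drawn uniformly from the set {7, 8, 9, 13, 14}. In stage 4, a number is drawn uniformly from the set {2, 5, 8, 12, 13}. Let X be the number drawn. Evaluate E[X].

E[X | stage 1] = (2+6+9+13)/4 = 15/2.
E[X | stage 2] = (7+10+11)/3 = 28/3.
E[X | stage 3] = (7+8+9+13+14)/5 = 51/5.
E[X | stage 4] = (2+5+8+12+13)/5 = 8.
By the law of total expectation,
E[X] = (5/11)·(15/2) + (1/11)·(28/3) + (4/11)·(51/5) + (1/11)·(8) = 2869/330.

2869/330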